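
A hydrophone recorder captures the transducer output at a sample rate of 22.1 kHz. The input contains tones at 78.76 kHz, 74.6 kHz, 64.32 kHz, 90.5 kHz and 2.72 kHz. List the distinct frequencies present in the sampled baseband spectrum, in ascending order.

1.98 kHz, 2.1 kHz, 2.72 kHz, 8.3 kHz, 9.64 kHz

fs/2 = 11.05 kHz.
78.76 kHz mod fs = 12.46 kHz.
12.46 kHz > fs/2 = 11.05 kHz, folds to fs − 12.46 kHz = 9.64 kHz.
74.6 kHz mod fs = 8.3 kHz.
8.3 kHz ≤ fs/2 = 11.05 kHz, appears at 8.3 kHz.
64.32 kHz mod fs = 20.12 kHz.
20.12 kHz > fs/2 = 11.05 kHz, folds to fs − 20.12 kHz = 1.98 kHz.
90.5 kHz mod fs = 2.1 kHz.
2.1 kHz ≤ fs/2 = 11.05 kHz, appears at 2.1 kHz.
2.72 kHz ≤ fs/2 = 11.05 kHz, passes unchanged.
Distinct values: {1.98 kHz, 2.1 kHz, 2.72 kHz, 8.3 kHz, 9.64 kHz}.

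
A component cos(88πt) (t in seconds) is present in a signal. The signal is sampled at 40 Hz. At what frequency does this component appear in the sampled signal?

ω = 88π rad/s → f = ω/(2π) = 44 Hz.
44 Hz mod fs = 4 Hz.
4 Hz ≤ fs/2 = 20 Hz, appears at 4 Hz.

4 Hz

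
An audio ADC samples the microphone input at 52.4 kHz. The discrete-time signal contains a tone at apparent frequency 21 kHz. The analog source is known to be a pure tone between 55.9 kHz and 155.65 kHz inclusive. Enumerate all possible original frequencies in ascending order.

Frequencies that alias to 21 kHz are k·fs ± 21 kHz for integer k ≥ 0.
k=0: 21 kHz.
k=1: 31.4 kHz, 73.4 kHz.
k=2: 83.8 kHz, 125.8 kHz.
k=3: 136.2 kHz, 178.2 kHz.
k=4: 188.6 kHz, 230.6 kHz.
Within [55.9 kHz, 155.65 kHz]: 73.4 kHz, 83.8 kHz, 125.8 kHz, 136.2 kHz.

73.4 kHz, 83.8 kHz, 125.8 kHz, 136.2 kHz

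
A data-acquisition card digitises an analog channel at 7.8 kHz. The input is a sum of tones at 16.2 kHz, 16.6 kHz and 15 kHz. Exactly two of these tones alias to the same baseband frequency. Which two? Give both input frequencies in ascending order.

15 kHz, 16.2 kHz

fs/2 = 3.9 kHz.
16.2 kHz mod fs = 0.6 kHz.
0.6 kHz ≤ fs/2 = 3.9 kHz, appears at 0.6 kHz.
16.6 kHz mod fs = 1 kHz.
1 kHz ≤ fs/2 = 3.9 kHz, appears at 1 kHz.
15 kHz mod fs = 7.2 kHz.
7.2 kHz > fs/2 = 3.9 kHz, folds to fs − 7.2 kHz = 0.6 kHz.
15 kHz and 16.2 kHz both map to 0.6 kHz.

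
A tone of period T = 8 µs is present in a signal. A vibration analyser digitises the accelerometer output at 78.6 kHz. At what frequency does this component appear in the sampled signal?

T = 8 µs → f = 1/T = 125 kHz.
125 kHz mod fs = 46.4 kHz.
46.4 kHz > fs/2 = 39.3 kHz, folds to fs − 46.4 kHz = 32.2 kHz.

32.2 kHz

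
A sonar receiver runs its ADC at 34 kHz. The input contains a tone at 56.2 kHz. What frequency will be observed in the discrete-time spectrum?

11.8 kHz

56.2 kHz mod fs = 22.2 kHz.
22.2 kHz > fs/2 = 17 kHz, folds to fs − 22.2 kHz = 11.8 kHz.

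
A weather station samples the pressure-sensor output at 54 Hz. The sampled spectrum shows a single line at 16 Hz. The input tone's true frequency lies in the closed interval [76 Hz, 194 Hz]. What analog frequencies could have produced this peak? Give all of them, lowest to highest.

Frequencies that alias to 16 Hz are k·fs ± 16 Hz for integer k ≥ 0.
k=0: 16 Hz.
k=1: 38 Hz, 70 Hz.
k=2: 92 Hz, 124 Hz.
k=3: 146 Hz, 178 Hz.
k=4: 200 Hz, 232 Hz.
Within [76 Hz, 194 Hz]: 92 Hz, 124 Hz, 146 Hz, 178 Hz.

92 Hz, 124 Hz, 146 Hz, 178 Hz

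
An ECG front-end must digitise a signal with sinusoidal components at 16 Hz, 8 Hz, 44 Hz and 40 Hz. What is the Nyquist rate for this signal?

88 Hz

Highest-frequency component: 44 Hz.
Nyquist rate = 2 × 44 Hz = 88 Hz.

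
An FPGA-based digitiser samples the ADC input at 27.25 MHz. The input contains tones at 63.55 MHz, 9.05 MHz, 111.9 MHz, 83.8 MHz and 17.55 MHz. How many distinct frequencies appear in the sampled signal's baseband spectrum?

4

fs/2 = 13.625 MHz.
63.55 MHz mod fs = 9.05 MHz.
9.05 MHz ≤ fs/2 = 13.625 MHz, appears at 9.05 MHz.
9.05 MHz ≤ fs/2 = 13.625 MHz, passes unchanged.
111.9 MHz mod fs = 2.9 MHz.
2.9 MHz ≤ fs/2 = 13.625 MHz, appears at 2.9 MHz.
83.8 MHz mod fs = 2.05 MHz.
2.05 MHz ≤ fs/2 = 13.625 MHz, appears at 2.05 MHz.
17.55 MHz > fs/2 = 13.625 MHz, folds to fs − 17.55 MHz = 9.7 MHz.
Distinct values: {2.05 MHz, 2.9 MHz, 9.05 MHz, 9.7 MHz} → 4.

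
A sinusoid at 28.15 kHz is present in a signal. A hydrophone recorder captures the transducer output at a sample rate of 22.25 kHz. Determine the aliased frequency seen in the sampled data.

28.15 kHz mod fs = 5.9 kHz.
5.9 kHz ≤ fs/2 = 11.125 kHz, appears at 5.9 kHz.

5.9 kHz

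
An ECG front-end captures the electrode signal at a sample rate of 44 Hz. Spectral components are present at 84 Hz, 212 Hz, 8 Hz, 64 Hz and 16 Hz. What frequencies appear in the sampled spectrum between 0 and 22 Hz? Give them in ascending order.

fs/2 = 22 Hz.
84 Hz mod fs = 40 Hz.
40 Hz > fs/2 = 22 Hz, folds to fs − 40 Hz = 4 Hz.
212 Hz mod fs = 36 Hz.
36 Hz > fs/2 = 22 Hz, folds to fs − 36 Hz = 8 Hz.
8 Hz ≤ fs/2 = 22 Hz, passes unchanged.
64 Hz mod fs = 20 Hz.
20 Hz ≤ fs/2 = 22 Hz, appears at 20 Hz.
16 Hz ≤ fs/2 = 22 Hz, passes unchanged.
Distinct values: {4 Hz, 8 Hz, 16 Hz, 20 Hz}.

4 Hz, 8 Hz, 16 Hz, 20 Hz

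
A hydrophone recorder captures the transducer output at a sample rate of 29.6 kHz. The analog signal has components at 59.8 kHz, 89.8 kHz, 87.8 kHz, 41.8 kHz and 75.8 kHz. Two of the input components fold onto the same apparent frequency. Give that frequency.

1 kHz

fs/2 = 14.8 kHz.
59.8 kHz mod fs = 0.6 kHz.
0.6 kHz ≤ fs/2 = 14.8 kHz, appears at 0.6 kHz.
89.8 kHz mod fs = 1 kHz.
1 kHz ≤ fs/2 = 14.8 kHz, appears at 1 kHz.
87.8 kHz mod fs = 28.6 kHz.
28.6 kHz > fs/2 = 14.8 kHz, folds to fs − 28.6 kHz = 1 kHz.
41.8 kHz mod fs = 12.2 kHz.
12.2 kHz ≤ fs/2 = 14.8 kHz, appears at 12.2 kHz.
75.8 kHz mod fs = 16.6 kHz.
16.6 kHz > fs/2 = 14.8 kHz, folds to fs − 16.6 kHz = 13 kHz.
87.8 kHz and 89.8 kHz both map to 1 kHz.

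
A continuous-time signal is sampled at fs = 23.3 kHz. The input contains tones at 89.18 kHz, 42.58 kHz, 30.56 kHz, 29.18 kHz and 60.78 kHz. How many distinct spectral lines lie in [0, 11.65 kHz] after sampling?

fs/2 = 11.65 kHz.
89.18 kHz mod fs = 19.28 kHz.
19.28 kHz > fs/2 = 11.65 kHz, folds to fs − 19.28 kHz = 4.02 kHz.
42.58 kHz mod fs = 19.28 kHz.
19.28 kHz > fs/2 = 11.65 kHz, folds to fs − 19.28 kHz = 4.02 kHz.
30.56 kHz mod fs = 7.26 kHz.
7.26 kHz ≤ fs/2 = 11.65 kHz, appears at 7.26 kHz.
29.18 kHz mod fs = 5.88 kHz.
5.88 kHz ≤ fs/2 = 11.65 kHz, appears at 5.88 kHz.
60.78 kHz mod fs = 14.18 kHz.
14.18 kHz > fs/2 = 11.65 kHz, folds to fs − 14.18 kHz = 9.12 kHz.
Distinct values: {4.02 kHz, 5.88 kHz, 7.26 kHz, 9.12 kHz} → 4.

4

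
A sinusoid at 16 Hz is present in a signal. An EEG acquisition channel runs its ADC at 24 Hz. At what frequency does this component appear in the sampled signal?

16 Hz > fs/2 = 12 Hz, folds to fs − 16 Hz = 8 Hz.

8 Hz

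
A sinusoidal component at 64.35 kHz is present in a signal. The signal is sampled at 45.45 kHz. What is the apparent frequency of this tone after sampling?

18.9 kHz

64.35 kHz mod fs = 18.9 kHz.
18.9 kHz ≤ fs/2 = 22.725 kHz, appears at 18.9 kHz.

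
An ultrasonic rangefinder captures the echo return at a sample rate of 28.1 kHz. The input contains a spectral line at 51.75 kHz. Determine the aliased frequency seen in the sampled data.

4.45 kHz

51.75 kHz mod fs = 23.65 kHz.
23.65 kHz > fs/2 = 14.05 kHz, folds to fs − 23.65 kHz = 4.45 kHz.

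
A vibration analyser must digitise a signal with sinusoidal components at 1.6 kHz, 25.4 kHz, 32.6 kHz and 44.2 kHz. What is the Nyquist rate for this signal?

88.4 kHz

Highest-frequency component: 44.2 kHz.
Nyquist rate = 2 × 44.2 kHz = 88.4 kHz.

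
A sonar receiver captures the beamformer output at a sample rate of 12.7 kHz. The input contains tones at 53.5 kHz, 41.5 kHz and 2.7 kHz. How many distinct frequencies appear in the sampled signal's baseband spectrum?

fs/2 = 6.35 kHz.
53.5 kHz mod fs = 2.7 kHz.
2.7 kHz ≤ fs/2 = 6.35 kHz, appears at 2.7 kHz.
41.5 kHz mod fs = 3.4 kHz.
3.4 kHz ≤ fs/2 = 6.35 kHz, appears at 3.4 kHz.
2.7 kHz ≤ fs/2 = 6.35 kHz, passes unchanged.
Distinct values: {2.7 kHz, 3.4 kHz} → 2.

2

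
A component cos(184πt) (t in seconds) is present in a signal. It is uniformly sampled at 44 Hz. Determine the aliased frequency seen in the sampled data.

4 Hz

ω = 184π rad/s → f = ω/(2π) = 92 Hz.
92 Hz mod fs = 4 Hz.
4 Hz ≤ fs/2 = 22 Hz, appears at 4 Hz.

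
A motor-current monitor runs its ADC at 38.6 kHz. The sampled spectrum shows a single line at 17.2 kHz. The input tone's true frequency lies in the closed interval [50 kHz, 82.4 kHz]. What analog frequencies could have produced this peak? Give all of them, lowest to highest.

Frequencies that alias to 17.2 kHz are k·fs ± 17.2 kHz for integer k ≥ 0.
k=0: 17.2 kHz.
k=1: 21.4 kHz, 55.8 kHz.
k=2: 60 kHz, 94.4 kHz.
k=3: 98.6 kHz, 133 kHz.
Within [50 kHz, 82.4 kHz]: 55.8 kHz, 60 kHz.

55.8 kHz, 60 kHz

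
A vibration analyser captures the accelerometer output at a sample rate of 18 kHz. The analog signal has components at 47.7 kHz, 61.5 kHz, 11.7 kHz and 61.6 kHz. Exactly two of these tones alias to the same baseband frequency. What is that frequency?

6.3 kHz

fs/2 = 9 kHz.
47.7 kHz mod fs = 11.7 kHz.
11.7 kHz > fs/2 = 9 kHz, folds to fs − 11.7 kHz = 6.3 kHz.
61.5 kHz mod fs = 7.5 kHz.
7.5 kHz ≤ fs/2 = 9 kHz, appears at 7.5 kHz.
11.7 kHz > fs/2 = 9 kHz, folds to fs − 11.7 kHz = 6.3 kHz.
61.6 kHz mod fs = 7.6 kHz.
7.6 kHz ≤ fs/2 = 9 kHz, appears at 7.6 kHz.
11.7 kHz and 47.7 kHz both map to 6.3 kHz.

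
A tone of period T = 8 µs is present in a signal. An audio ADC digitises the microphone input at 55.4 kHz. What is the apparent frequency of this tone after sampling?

14.2 kHz

T = 8 µs → f = 1/T = 125 kHz.
125 kHz mod fs = 14.2 kHz.
14.2 kHz ≤ fs/2 = 27.7 kHz, appears at 14.2 kHz.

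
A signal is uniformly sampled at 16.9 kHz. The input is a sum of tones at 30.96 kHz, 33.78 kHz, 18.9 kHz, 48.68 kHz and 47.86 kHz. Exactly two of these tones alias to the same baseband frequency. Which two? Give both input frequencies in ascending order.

fs/2 = 8.45 kHz.
30.96 kHz mod fs = 14.06 kHz.
14.06 kHz > fs/2 = 8.45 kHz, folds to fs − 14.06 kHz = 2.84 kHz.
33.78 kHz mod fs = 16.88 kHz.
16.88 kHz > fs/2 = 8.45 kHz, folds to fs − 16.88 kHz = 0.02 kHz.
18.9 kHz mod fs = 2 kHz.
2 kHz ≤ fs/2 = 8.45 kHz, appears at 2 kHz.
48.68 kHz mod fs = 14.88 kHz.
14.88 kHz > fs/2 = 8.45 kHz, folds to fs − 14.88 kHz = 2.02 kHz.
47.86 kHz mod fs = 14.06 kHz.
14.06 kHz > fs/2 = 8.45 kHz, folds to fs − 14.06 kHz = 2.84 kHz.
30.96 kHz and 47.86 kHz both map to 2.84 kHz.

30.96 kHz, 47.86 kHz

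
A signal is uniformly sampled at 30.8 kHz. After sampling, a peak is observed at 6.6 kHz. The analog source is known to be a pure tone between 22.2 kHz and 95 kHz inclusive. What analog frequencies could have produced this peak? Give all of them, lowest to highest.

Frequencies that alias to 6.6 kHz are k·fs ± 6.6 kHz for integer k ≥ 0.
k=0: 6.6 kHz.
k=1: 24.2 kHz, 37.4 kHz.
k=2: 55 kHz, 68.2 kHz.
k=3: 85.8 kHz, 99 kHz.
k=4: 116.6 kHz, 129.8 kHz.
Within [22.2 kHz, 95 kHz]: 24.2 kHz, 37.4 kHz, 55 kHz, 68.2 kHz, 85.8 kHz.

24.2 kHz, 37.4 kHz, 55 kHz, 68.2 kHz, 85.8 kHz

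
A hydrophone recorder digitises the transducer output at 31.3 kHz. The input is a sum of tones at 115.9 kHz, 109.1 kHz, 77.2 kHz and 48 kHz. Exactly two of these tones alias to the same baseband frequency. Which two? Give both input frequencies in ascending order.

48 kHz, 77.2 kHz

fs/2 = 15.65 kHz.
115.9 kHz mod fs = 22 kHz.
22 kHz > fs/2 = 15.65 kHz, folds to fs − 22 kHz = 9.3 kHz.
109.1 kHz mod fs = 15.2 kHz.
15.2 kHz ≤ fs/2 = 15.65 kHz, appears at 15.2 kHz.
77.2 kHz mod fs = 14.6 kHz.
14.6 kHz ≤ fs/2 = 15.65 kHz, appears at 14.6 kHz.
48 kHz mod fs = 16.7 kHz.
16.7 kHz > fs/2 = 15.65 kHz, folds to fs − 16.7 kHz = 14.6 kHz.
48 kHz and 77.2 kHz both map to 14.6 kHz.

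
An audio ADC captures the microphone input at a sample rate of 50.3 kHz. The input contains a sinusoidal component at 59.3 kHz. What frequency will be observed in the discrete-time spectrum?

9 kHz

59.3 kHz mod fs = 9 kHz.
9 kHz ≤ fs/2 = 25.15 kHz, appears at 9 kHz.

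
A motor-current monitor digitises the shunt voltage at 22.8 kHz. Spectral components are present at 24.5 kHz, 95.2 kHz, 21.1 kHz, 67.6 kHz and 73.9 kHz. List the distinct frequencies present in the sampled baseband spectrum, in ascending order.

fs/2 = 11.4 kHz.
24.5 kHz mod fs = 1.7 kHz.
1.7 kHz ≤ fs/2 = 11.4 kHz, appears at 1.7 kHz.
95.2 kHz mod fs = 4 kHz.
4 kHz ≤ fs/2 = 11.4 kHz, appears at 4 kHz.
21.1 kHz > fs/2 = 11.4 kHz, folds to fs − 21.1 kHz = 1.7 kHz.
67.6 kHz mod fs = 22 kHz.
22 kHz > fs/2 = 11.4 kHz, folds to fs − 22 kHz = 0.8 kHz.
73.9 kHz mod fs = 5.5 kHz.
5.5 kHz ≤ fs/2 = 11.4 kHz, appears at 5.5 kHz.
Distinct values: {0.8 kHz, 1.7 kHz, 4 kHz, 5.5 kHz}.

0.8 kHz, 1.7 kHz, 4 kHz, 5.5 kHz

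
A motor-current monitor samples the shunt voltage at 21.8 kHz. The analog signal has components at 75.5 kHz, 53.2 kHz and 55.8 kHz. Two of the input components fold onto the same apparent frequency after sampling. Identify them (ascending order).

fs/2 = 10.9 kHz.
75.5 kHz mod fs = 10.1 kHz.
10.1 kHz ≤ fs/2 = 10.9 kHz, appears at 10.1 kHz.
53.2 kHz mod fs = 9.6 kHz.
9.6 kHz ≤ fs/2 = 10.9 kHz, appears at 9.6 kHz.
55.8 kHz mod fs = 12.2 kHz.
12.2 kHz > fs/2 = 10.9 kHz, folds to fs − 12.2 kHz = 9.6 kHz.
53.2 kHz and 55.8 kHz both map to 9.6 kHz.

53.2 kHz, 55.8 kHz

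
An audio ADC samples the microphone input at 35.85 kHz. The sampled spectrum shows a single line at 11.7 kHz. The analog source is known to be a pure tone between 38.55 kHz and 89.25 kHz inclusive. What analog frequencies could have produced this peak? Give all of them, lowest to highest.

47.55 kHz, 60 kHz, 83.4 kHz

Frequencies that alias to 11.7 kHz are k·fs ± 11.7 kHz for integer k ≥ 0.
k=0: 11.7 kHz.
k=1: 24.15 kHz, 47.55 kHz.
k=2: 60 kHz, 83.4 kHz.
k=3: 95.85 kHz, 119.25 kHz.
Within [38.55 kHz, 89.25 kHz]: 47.55 kHz, 60 kHz, 83.4 kHz.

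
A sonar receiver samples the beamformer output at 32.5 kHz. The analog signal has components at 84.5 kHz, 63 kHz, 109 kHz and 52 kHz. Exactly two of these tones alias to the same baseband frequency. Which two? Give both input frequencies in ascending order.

fs/2 = 16.25 kHz.
84.5 kHz mod fs = 19.5 kHz.
19.5 kHz > fs/2 = 16.25 kHz, folds to fs − 19.5 kHz = 13 kHz.
63 kHz mod fs = 30.5 kHz.
30.5 kHz > fs/2 = 16.25 kHz, folds to fs − 30.5 kHz = 2 kHz.
109 kHz mod fs = 11.5 kHz.
11.5 kHz ≤ fs/2 = 16.25 kHz, appears at 11.5 kHz.
52 kHz mod fs = 19.5 kHz.
19.5 kHz > fs/2 = 16.25 kHz, folds to fs − 19.5 kHz = 13 kHz.
52 kHz and 84.5 kHz both map to 13 kHz.

52 kHz, 84.5 kHz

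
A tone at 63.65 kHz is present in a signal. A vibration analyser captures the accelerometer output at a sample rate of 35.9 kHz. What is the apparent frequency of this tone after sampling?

63.65 kHz mod fs = 27.75 kHz.
27.75 kHz > fs/2 = 17.95 kHz, folds to fs − 27.75 kHz = 8.15 kHz.

8.15 kHz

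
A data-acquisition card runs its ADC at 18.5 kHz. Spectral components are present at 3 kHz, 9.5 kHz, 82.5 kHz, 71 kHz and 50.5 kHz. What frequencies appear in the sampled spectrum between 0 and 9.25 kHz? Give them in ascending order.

3 kHz, 5 kHz, 8.5 kHz, 9 kHz

fs/2 = 9.25 kHz.
3 kHz ≤ fs/2 = 9.25 kHz, passes unchanged.
9.5 kHz > fs/2 = 9.25 kHz, folds to fs − 9.5 kHz = 9 kHz.
82.5 kHz mod fs = 8.5 kHz.
8.5 kHz ≤ fs/2 = 9.25 kHz, appears at 8.5 kHz.
71 kHz mod fs = 15.5 kHz.
15.5 kHz > fs/2 = 9.25 kHz, folds to fs − 15.5 kHz = 3 kHz.
50.5 kHz mod fs = 13.5 kHz.
13.5 kHz > fs/2 = 9.25 kHz, folds to fs − 13.5 kHz = 5 kHz.
Distinct values: {3 kHz, 5 kHz, 8.5 kHz, 9 kHz}.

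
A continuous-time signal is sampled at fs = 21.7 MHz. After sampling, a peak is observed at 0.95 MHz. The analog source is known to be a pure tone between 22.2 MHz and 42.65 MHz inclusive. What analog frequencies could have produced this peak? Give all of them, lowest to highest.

Frequencies that alias to 0.95 MHz are k·fs ± 0.95 MHz for integer k ≥ 0.
k=0: 0.95 MHz.
k=1: 20.75 MHz, 22.65 MHz.
k=2: 42.45 MHz, 44.35 MHz.
k=3: 64.15 MHz, 66.05 MHz.
Within [22.2 MHz, 42.65 MHz]: 22.65 MHz, 42.45 MHz.

22.65 MHz, 42.45 MHz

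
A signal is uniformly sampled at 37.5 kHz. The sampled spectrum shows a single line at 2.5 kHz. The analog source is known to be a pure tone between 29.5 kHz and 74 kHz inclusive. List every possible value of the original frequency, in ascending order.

35 kHz, 40 kHz, 72.5 kHz

Frequencies that alias to 2.5 kHz are k·fs ± 2.5 kHz for integer k ≥ 0.
k=0: 2.5 kHz.
k=1: 35 kHz, 40 kHz.
k=2: 72.5 kHz, 77.5 kHz.
k=3: 110 kHz, 115 kHz.
Within [29.5 kHz, 74 kHz]: 35 kHz, 40 kHz, 72.5 kHz.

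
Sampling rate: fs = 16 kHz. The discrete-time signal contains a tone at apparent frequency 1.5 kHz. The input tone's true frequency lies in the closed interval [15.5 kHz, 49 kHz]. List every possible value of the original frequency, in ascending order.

Frequencies that alias to 1.5 kHz are k·fs ± 1.5 kHz for integer k ≥ 0.
k=0: 1.5 kHz.
k=1: 14.5 kHz, 17.5 kHz.
k=2: 30.5 kHz, 33.5 kHz.
k=3: 46.5 kHz, 49.5 kHz.
k=4: 62.5 kHz, 65.5 kHz.
Within [15.5 kHz, 49 kHz]: 17.5 kHz, 30.5 kHz, 33.5 kHz, 46.5 kHz.

17.5 kHz, 30.5 kHz, 33.5 kHz, 46.5 kHz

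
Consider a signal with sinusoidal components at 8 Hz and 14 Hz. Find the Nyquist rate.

Highest-frequency component: 14 Hz.
Nyquist rate = 2 × 14 Hz = 28 Hz.

28 Hz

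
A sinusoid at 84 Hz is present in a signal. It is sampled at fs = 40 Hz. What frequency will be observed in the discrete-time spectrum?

84 Hz mod fs = 4 Hz.
4 Hz ≤ fs/2 = 20 Hz, appears at 4 Hz.

4 Hz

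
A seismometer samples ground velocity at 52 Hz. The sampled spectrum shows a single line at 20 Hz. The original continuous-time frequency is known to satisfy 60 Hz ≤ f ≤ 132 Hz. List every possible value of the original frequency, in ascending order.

Frequencies that alias to 20 Hz are k·fs ± 20 Hz for integer k ≥ 0.
k=0: 20 Hz.
k=1: 32 Hz, 72 Hz.
k=2: 84 Hz, 124 Hz.
k=3: 136 Hz, 176 Hz.
Within [60 Hz, 132 Hz]: 72 Hz, 84 Hz, 124 Hz.

72 Hz, 84 Hz, 124 Hz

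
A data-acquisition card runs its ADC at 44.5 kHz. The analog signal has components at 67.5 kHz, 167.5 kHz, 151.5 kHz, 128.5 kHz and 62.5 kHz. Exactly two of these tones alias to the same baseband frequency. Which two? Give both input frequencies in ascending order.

62.5 kHz, 151.5 kHz

fs/2 = 22.25 kHz.
67.5 kHz mod fs = 23 kHz.
23 kHz > fs/2 = 22.25 kHz, folds to fs − 23 kHz = 21.5 kHz.
167.5 kHz mod fs = 34 kHz.
34 kHz > fs/2 = 22.25 kHz, folds to fs − 34 kHz = 10.5 kHz.
151.5 kHz mod fs = 18 kHz.
18 kHz ≤ fs/2 = 22.25 kHz, appears at 18 kHz.
128.5 kHz mod fs = 39.5 kHz.
39.5 kHz > fs/2 = 22.25 kHz, folds to fs − 39.5 kHz = 5 kHz.
62.5 kHz mod fs = 18 kHz.
18 kHz ≤ fs/2 = 22.25 kHz, appears at 18 kHz.
62.5 kHz and 151.5 kHz both map to 18 kHz.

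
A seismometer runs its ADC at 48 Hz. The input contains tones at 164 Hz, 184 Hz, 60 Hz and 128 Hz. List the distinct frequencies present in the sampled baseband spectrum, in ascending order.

8 Hz, 12 Hz, 16 Hz, 20 Hz

fs/2 = 24 Hz.
164 Hz mod fs = 20 Hz.
20 Hz ≤ fs/2 = 24 Hz, appears at 20 Hz.
184 Hz mod fs = 40 Hz.
40 Hz > fs/2 = 24 Hz, folds to fs − 40 Hz = 8 Hz.
60 Hz mod fs = 12 Hz.
12 Hz ≤ fs/2 = 24 Hz, appears at 12 Hz.
128 Hz mod fs = 32 Hz.
32 Hz > fs/2 = 24 Hz, folds to fs − 32 Hz = 16 Hz.
Distinct values: {8 Hz, 12 Hz, 16 Hz, 20 Hz}.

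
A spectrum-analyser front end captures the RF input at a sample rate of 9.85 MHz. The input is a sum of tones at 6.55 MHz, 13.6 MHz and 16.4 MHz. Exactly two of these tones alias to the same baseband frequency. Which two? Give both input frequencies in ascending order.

fs/2 = 4.925 MHz.
6.55 MHz > fs/2 = 4.925 MHz, folds to fs − 6.55 MHz = 3.3 MHz.
13.6 MHz mod fs = 3.75 MHz.
3.75 MHz ≤ fs/2 = 4.925 MHz, appears at 3.75 MHz.
16.4 MHz mod fs = 6.55 MHz.
6.55 MHz > fs/2 = 4.925 MHz, folds to fs − 6.55 MHz = 3.3 MHz.
6.55 MHz and 16.4 MHz both map to 3.3 MHz.

6.55 MHz, 16.4 MHz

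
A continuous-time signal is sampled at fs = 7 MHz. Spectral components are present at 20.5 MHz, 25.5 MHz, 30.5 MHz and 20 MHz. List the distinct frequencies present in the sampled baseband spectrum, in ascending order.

fs/2 = 3.5 MHz.
20.5 MHz mod fs = 6.5 MHz.
6.5 MHz > fs/2 = 3.5 MHz, folds to fs − 6.5 MHz = 0.5 MHz.
25.5 MHz mod fs = 4.5 MHz.
4.5 MHz > fs/2 = 3.5 MHz, folds to fs − 4.5 MHz = 2.5 MHz.
30.5 MHz mod fs = 2.5 MHz.
2.5 MHz ≤ fs/2 = 3.5 MHz, appears at 2.5 MHz.
20 MHz mod fs = 6 MHz.
6 MHz > fs/2 = 3.5 MHz, folds to fs − 6 MHz = 1 MHz.
Distinct values: {0.5 MHz, 1 MHz, 2.5 MHz}.

0.5 MHz, 1 MHz, 2.5 MHz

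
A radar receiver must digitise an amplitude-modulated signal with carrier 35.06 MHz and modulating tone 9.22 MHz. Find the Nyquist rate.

AM sidebands sit at fc ± fm = 25.84 MHz and 44.28 MHz.
Highest-frequency component: 44.28 MHz.
Nyquist rate = 2 × 44.28 MHz = 88.56 MHz.

88.56 MHz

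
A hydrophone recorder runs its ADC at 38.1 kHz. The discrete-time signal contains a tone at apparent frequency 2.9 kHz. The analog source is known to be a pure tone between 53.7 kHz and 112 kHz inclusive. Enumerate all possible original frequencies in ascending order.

Frequencies that alias to 2.9 kHz are k·fs ± 2.9 kHz for integer k ≥ 0.
k=0: 2.9 kHz.
k=1: 35.2 kHz, 41 kHz.
k=2: 73.3 kHz, 79.1 kHz.
k=3: 111.4 kHz, 117.2 kHz.
k=4: 149.5 kHz, 155.3 kHz.
Within [53.7 kHz, 112 kHz]: 73.3 kHz, 79.1 kHz, 111.4 kHz.

73.3 kHz, 79.1 kHz, 111.4 kHz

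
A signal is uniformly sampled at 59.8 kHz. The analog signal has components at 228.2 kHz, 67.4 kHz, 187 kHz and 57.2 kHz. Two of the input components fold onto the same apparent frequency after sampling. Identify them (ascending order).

fs/2 = 29.9 kHz.
228.2 kHz mod fs = 48.8 kHz.
48.8 kHz > fs/2 = 29.9 kHz, folds to fs − 48.8 kHz = 11 kHz.
67.4 kHz mod fs = 7.6 kHz.
7.6 kHz ≤ fs/2 = 29.9 kHz, appears at 7.6 kHz.
187 kHz mod fs = 7.6 kHz.
7.6 kHz ≤ fs/2 = 29.9 kHz, appears at 7.6 kHz.
57.2 kHz > fs/2 = 29.9 kHz, folds to fs − 57.2 kHz = 2.6 kHz.
67.4 kHz and 187 kHz both map to 7.6 kHz.

67.4 kHz, 187 kHz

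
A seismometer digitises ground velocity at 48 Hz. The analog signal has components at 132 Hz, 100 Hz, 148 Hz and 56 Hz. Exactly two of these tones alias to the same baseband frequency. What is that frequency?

4 Hz

fs/2 = 24 Hz.
132 Hz mod fs = 36 Hz.
36 Hz > fs/2 = 24 Hz, folds to fs − 36 Hz = 12 Hz.
100 Hz mod fs = 4 Hz.
4 Hz ≤ fs/2 = 24 Hz, appears at 4 Hz.
148 Hz mod fs = 4 Hz.
4 Hz ≤ fs/2 = 24 Hz, appears at 4 Hz.
56 Hz mod fs = 8 Hz.
8 Hz ≤ fs/2 = 24 Hz, appears at 8 Hz.
100 Hz and 148 Hz both map to 4 Hz.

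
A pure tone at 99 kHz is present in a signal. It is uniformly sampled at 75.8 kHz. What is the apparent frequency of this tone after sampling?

99 kHz mod fs = 23.2 kHz.
23.2 kHz ≤ fs/2 = 37.9 kHz, appears at 23.2 kHz.

23.2 kHz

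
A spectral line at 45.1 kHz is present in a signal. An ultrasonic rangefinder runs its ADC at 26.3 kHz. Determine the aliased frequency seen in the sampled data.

7.5 kHz

45.1 kHz mod fs = 18.8 kHz.
18.8 kHz > fs/2 = 13.15 kHz, folds to fs − 18.8 kHz = 7.5 kHz.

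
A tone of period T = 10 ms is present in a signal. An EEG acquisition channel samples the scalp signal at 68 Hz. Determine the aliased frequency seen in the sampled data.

T = 10 ms → f = 1/T = 100 Hz.
100 Hz mod fs = 32 Hz.
32 Hz ≤ fs/2 = 34 Hz, appears at 32 Hz.

32 Hz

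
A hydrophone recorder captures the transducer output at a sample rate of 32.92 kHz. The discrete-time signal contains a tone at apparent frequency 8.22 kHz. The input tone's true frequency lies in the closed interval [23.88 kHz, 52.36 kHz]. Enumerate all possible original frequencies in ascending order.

Frequencies that alias to 8.22 kHz are k·fs ± 8.22 kHz for integer k ≥ 0.
k=0: 8.22 kHz.
k=1: 24.7 kHz, 41.14 kHz.
k=2: 57.62 kHz, 74.06 kHz.
Within [23.88 kHz, 52.36 kHz]: 24.7 kHz, 41.14 kHz.

24.7 kHz, 41.14 kHz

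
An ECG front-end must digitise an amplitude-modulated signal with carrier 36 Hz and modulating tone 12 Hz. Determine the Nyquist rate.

96 Hz

AM sidebands sit at fc ± fm = 24 Hz and 48 Hz.
Highest-frequency component: 48 Hz.
Nyquist rate = 2 × 48 Hz = 96 Hz.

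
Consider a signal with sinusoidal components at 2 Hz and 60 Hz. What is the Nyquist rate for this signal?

Highest-frequency component: 60 Hz.
Nyquist rate = 2 × 60 Hz = 120 Hz.

120 Hz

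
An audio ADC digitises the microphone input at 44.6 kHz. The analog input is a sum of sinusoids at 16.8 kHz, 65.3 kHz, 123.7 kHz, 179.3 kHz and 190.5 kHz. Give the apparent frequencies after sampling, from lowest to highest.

0.9 kHz, 10.1 kHz, 12.1 kHz, 16.8 kHz, 20.7 kHz

fs/2 = 22.3 kHz.
16.8 kHz ≤ fs/2 = 22.3 kHz, passes unchanged.
65.3 kHz mod fs = 20.7 kHz.
20.7 kHz ≤ fs/2 = 22.3 kHz, appears at 20.7 kHz.
123.7 kHz mod fs = 34.5 kHz.
34.5 kHz > fs/2 = 22.3 kHz, folds to fs − 34.5 kHz = 10.1 kHz.
179.3 kHz mod fs = 0.9 kHz.
0.9 kHz ≤ fs/2 = 22.3 kHz, appears at 0.9 kHz.
190.5 kHz mod fs = 12.1 kHz.
12.1 kHz ≤ fs/2 = 22.3 kHz, appears at 12.1 kHz.
Distinct values: {0.9 kHz, 10.1 kHz, 12.1 kHz, 16.8 kHz, 20.7 kHz}.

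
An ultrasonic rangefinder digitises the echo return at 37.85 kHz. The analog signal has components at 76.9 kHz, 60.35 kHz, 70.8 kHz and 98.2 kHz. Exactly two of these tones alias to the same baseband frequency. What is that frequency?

15.35 kHz

fs/2 = 18.925 kHz.
76.9 kHz mod fs = 1.2 kHz.
1.2 kHz ≤ fs/2 = 18.925 kHz, appears at 1.2 kHz.
60.35 kHz mod fs = 22.5 kHz.
22.5 kHz > fs/2 = 18.925 kHz, folds to fs − 22.5 kHz = 15.35 kHz.
70.8 kHz mod fs = 32.95 kHz.
32.95 kHz > fs/2 = 18.925 kHz, folds to fs − 32.95 kHz = 4.9 kHz.
98.2 kHz mod fs = 22.5 kHz.
22.5 kHz > fs/2 = 18.925 kHz, folds to fs − 22.5 kHz = 15.35 kHz.
60.35 kHz and 98.2 kHz both map to 15.35 kHz.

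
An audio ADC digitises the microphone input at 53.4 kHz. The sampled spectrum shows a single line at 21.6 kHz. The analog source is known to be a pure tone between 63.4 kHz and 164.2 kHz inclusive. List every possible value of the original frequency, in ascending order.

75 kHz, 85.2 kHz, 128.4 kHz, 138.6 kHz

Frequencies that alias to 21.6 kHz are k·fs ± 21.6 kHz for integer k ≥ 0.
k=0: 21.6 kHz.
k=1: 31.8 kHz, 75 kHz.
k=2: 85.2 kHz, 128.4 kHz.
k=3: 138.6 kHz, 181.8 kHz.
k=4: 192 kHz, 235.2 kHz.
Within [63.4 kHz, 164.2 kHz]: 75 kHz, 85.2 kHz, 128.4 kHz, 138.6 kHz.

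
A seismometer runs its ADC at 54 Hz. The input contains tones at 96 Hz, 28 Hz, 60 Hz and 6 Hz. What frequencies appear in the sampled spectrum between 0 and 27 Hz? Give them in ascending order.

6 Hz, 12 Hz, 26 Hz

fs/2 = 27 Hz.
96 Hz mod fs = 42 Hz.
42 Hz > fs/2 = 27 Hz, folds to fs − 42 Hz = 12 Hz.
28 Hz > fs/2 = 27 Hz, folds to fs − 28 Hz = 26 Hz.
60 Hz mod fs = 6 Hz.
6 Hz ≤ fs/2 = 27 Hz, appears at 6 Hz.
6 Hz ≤ fs/2 = 27 Hz, passes unchanged.
Distinct values: {6 Hz, 12 Hz, 26 Hz}.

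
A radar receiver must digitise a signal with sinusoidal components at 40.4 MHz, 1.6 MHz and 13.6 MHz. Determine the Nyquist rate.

Highest-frequency component: 40.4 MHz.
Nyquist rate = 2 × 40.4 MHz = 80.8 MHz.

80.8 MHz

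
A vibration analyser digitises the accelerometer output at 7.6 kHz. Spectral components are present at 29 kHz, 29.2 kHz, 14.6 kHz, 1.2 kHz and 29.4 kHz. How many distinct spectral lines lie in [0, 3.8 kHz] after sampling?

fs/2 = 3.8 kHz.
29 kHz mod fs = 6.2 kHz.
6.2 kHz > fs/2 = 3.8 kHz, folds to fs − 6.2 kHz = 1.4 kHz.
29.2 kHz mod fs = 6.4 kHz.
6.4 kHz > fs/2 = 3.8 kHz, folds to fs − 6.4 kHz = 1.2 kHz.
14.6 kHz mod fs = 7 kHz.
7 kHz > fs/2 = 3.8 kHz, folds to fs − 7 kHz = 0.6 kHz.
1.2 kHz ≤ fs/2 = 3.8 kHz, passes unchanged.
29.4 kHz mod fs = 6.6 kHz.
6.6 kHz > fs/2 = 3.8 kHz, folds to fs − 6.6 kHz = 1 kHz.
Distinct values: {0.6 kHz, 1 kHz, 1.2 kHz, 1.4 kHz} → 4.

4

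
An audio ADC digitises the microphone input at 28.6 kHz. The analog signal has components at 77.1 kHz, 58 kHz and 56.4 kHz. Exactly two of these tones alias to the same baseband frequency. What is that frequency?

0.8 kHz

fs/2 = 14.3 kHz.
77.1 kHz mod fs = 19.9 kHz.
19.9 kHz > fs/2 = 14.3 kHz, folds to fs − 19.9 kHz = 8.7 kHz.
58 kHz mod fs = 0.8 kHz.
0.8 kHz ≤ fs/2 = 14.3 kHz, appears at 0.8 kHz.
56.4 kHz mod fs = 27.8 kHz.
27.8 kHz > fs/2 = 14.3 kHz, folds to fs − 27.8 kHz = 0.8 kHz.
56.4 kHz and 58 kHz both map to 0.8 kHz.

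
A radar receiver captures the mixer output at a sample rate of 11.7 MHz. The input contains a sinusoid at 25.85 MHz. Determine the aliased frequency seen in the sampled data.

2.45 MHz

25.85 MHz mod fs = 2.45 MHz.
2.45 MHz ≤ fs/2 = 5.85 MHz, appears at 2.45 MHz.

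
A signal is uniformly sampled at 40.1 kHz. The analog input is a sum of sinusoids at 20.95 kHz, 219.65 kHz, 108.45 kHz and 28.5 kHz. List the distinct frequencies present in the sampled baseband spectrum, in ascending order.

fs/2 = 20.05 kHz.
20.95 kHz > fs/2 = 20.05 kHz, folds to fs − 20.95 kHz = 19.15 kHz.
219.65 kHz mod fs = 19.15 kHz.
19.15 kHz ≤ fs/2 = 20.05 kHz, appears at 19.15 kHz.
108.45 kHz mod fs = 28.25 kHz.
28.25 kHz > fs/2 = 20.05 kHz, folds to fs − 28.25 kHz = 11.85 kHz.
28.5 kHz > fs/2 = 20.05 kHz, folds to fs − 28.5 kHz = 11.6 kHz.
Distinct values: {11.6 kHz, 11.85 kHz, 19.15 kHz}.

11.6 kHz, 11.85 kHz, 19.15 kHz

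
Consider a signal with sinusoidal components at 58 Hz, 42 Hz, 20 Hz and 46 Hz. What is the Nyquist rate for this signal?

116 Hz

Highest-frequency component: 58 Hz.
Nyquist rate = 2 × 58 Hz = 116 Hz.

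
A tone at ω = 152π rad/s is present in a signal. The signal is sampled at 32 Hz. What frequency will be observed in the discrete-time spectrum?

12 Hz

ω = 152π rad/s → f = ω/(2π) = 76 Hz.
76 Hz mod fs = 12 Hz.
12 Hz ≤ fs/2 = 16 Hz, appears at 12 Hz.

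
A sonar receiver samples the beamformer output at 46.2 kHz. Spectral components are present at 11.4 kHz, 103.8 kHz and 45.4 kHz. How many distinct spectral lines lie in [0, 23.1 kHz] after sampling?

fs/2 = 23.1 kHz.
11.4 kHz ≤ fs/2 = 23.1 kHz, passes unchanged.
103.8 kHz mod fs = 11.4 kHz.
11.4 kHz ≤ fs/2 = 23.1 kHz, appears at 11.4 kHz.
45.4 kHz > fs/2 = 23.1 kHz, folds to fs − 45.4 kHz = 0.8 kHz.
Distinct values: {0.8 kHz, 11.4 kHz} → 2.

2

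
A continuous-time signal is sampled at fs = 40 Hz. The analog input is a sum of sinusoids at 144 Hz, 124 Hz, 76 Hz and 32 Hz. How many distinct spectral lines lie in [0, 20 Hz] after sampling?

fs/2 = 20 Hz.
144 Hz mod fs = 24 Hz.
24 Hz > fs/2 = 20 Hz, folds to fs − 24 Hz = 16 Hz.
124 Hz mod fs = 4 Hz.
4 Hz ≤ fs/2 = 20 Hz, appears at 4 Hz.
76 Hz mod fs = 36 Hz.
36 Hz > fs/2 = 20 Hz, folds to fs − 36 Hz = 4 Hz.
32 Hz > fs/2 = 20 Hz, folds to fs − 32 Hz = 8 Hz.
Distinct values: {4 Hz, 8 Hz, 16 Hz} → 3.

3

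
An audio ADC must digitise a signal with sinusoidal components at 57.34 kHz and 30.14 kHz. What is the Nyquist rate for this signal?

Highest-frequency component: 57.34 kHz.
Nyquist rate = 2 × 57.34 kHz = 114.68 kHz.

114.68 kHz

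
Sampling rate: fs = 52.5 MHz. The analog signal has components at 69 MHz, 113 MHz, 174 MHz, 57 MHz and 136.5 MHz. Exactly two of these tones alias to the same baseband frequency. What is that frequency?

fs/2 = 26.25 MHz.
69 MHz mod fs = 16.5 MHz.
16.5 MHz ≤ fs/2 = 26.25 MHz, appears at 16.5 MHz.
113 MHz mod fs = 8 MHz.
8 MHz ≤ fs/2 = 26.25 MHz, appears at 8 MHz.
174 MHz mod fs = 16.5 MHz.
16.5 MHz ≤ fs/2 = 26.25 MHz, appears at 16.5 MHz.
57 MHz mod fs = 4.5 MHz.
4.5 MHz ≤ fs/2 = 26.25 MHz, appears at 4.5 MHz.
136.5 MHz mod fs = 31.5 MHz.
31.5 MHz > fs/2 = 26.25 MHz, folds to fs − 31.5 MHz = 21 MHz.
69 MHz and 174 MHz both map to 16.5 MHz.

16.5 MHz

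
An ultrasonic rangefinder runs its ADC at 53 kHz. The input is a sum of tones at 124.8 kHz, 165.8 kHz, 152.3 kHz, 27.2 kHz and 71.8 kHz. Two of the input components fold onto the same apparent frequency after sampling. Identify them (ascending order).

fs/2 = 26.5 kHz.
124.8 kHz mod fs = 18.8 kHz.
18.8 kHz ≤ fs/2 = 26.5 kHz, appears at 18.8 kHz.
165.8 kHz mod fs = 6.8 kHz.
6.8 kHz ≤ fs/2 = 26.5 kHz, appears at 6.8 kHz.
152.3 kHz mod fs = 46.3 kHz.
46.3 kHz > fs/2 = 26.5 kHz, folds to fs − 46.3 kHz = 6.7 kHz.
27.2 kHz > fs/2 = 26.5 kHz, folds to fs − 27.2 kHz = 25.8 kHz.
71.8 kHz mod fs = 18.8 kHz.
18.8 kHz ≤ fs/2 = 26.5 kHz, appears at 18.8 kHz.
71.8 kHz and 124.8 kHz both map to 18.8 kHz.

71.8 kHz, 124.8 kHz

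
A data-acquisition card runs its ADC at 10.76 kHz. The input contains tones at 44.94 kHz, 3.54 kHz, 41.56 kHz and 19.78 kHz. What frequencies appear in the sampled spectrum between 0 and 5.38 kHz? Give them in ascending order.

fs/2 = 5.38 kHz.
44.94 kHz mod fs = 1.9 kHz.
1.9 kHz ≤ fs/2 = 5.38 kHz, appears at 1.9 kHz.
3.54 kHz ≤ fs/2 = 5.38 kHz, passes unchanged.
41.56 kHz mod fs = 9.28 kHz.
9.28 kHz > fs/2 = 5.38 kHz, folds to fs − 9.28 kHz = 1.48 kHz.
19.78 kHz mod fs = 9.02 kHz.
9.02 kHz > fs/2 = 5.38 kHz, folds to fs − 9.02 kHz = 1.74 kHz.
Distinct values: {1.48 kHz, 1.74 kHz, 1.9 kHz, 3.54 kHz}.

1.48 kHz, 1.74 kHz, 1.9 kHz, 3.54 kHz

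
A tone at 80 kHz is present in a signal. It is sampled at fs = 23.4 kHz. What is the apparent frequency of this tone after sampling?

9.8 kHz

80 kHz mod fs = 9.8 kHz.
9.8 kHz ≤ fs/2 = 11.7 kHz, appears at 9.8 kHz.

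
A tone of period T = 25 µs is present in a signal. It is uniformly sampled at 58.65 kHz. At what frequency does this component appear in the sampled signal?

18.65 kHz

T = 25 µs → f = 1/T = 40 kHz.
40 kHz > fs/2 = 29.325 kHz, folds to fs − 40 kHz = 18.65 kHz.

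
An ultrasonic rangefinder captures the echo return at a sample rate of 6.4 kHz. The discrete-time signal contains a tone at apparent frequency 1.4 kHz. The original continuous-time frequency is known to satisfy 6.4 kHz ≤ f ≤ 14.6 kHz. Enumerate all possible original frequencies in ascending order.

7.8 kHz, 11.4 kHz, 14.2 kHz

Frequencies that alias to 1.4 kHz are k·fs ± 1.4 kHz for integer k ≥ 0.
k=0: 1.4 kHz.
k=1: 5 kHz, 7.8 kHz.
k=2: 11.4 kHz, 14.2 kHz.
k=3: 17.8 kHz, 20.6 kHz.
Within [6.4 kHz, 14.6 kHz]: 7.8 kHz, 11.4 kHz, 14.2 kHz.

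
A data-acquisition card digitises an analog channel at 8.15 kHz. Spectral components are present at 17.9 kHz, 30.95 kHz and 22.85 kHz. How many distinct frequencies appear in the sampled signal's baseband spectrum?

2

fs/2 = 4.075 kHz.
17.9 kHz mod fs = 1.6 kHz.
1.6 kHz ≤ fs/2 = 4.075 kHz, appears at 1.6 kHz.
30.95 kHz mod fs = 6.5 kHz.
6.5 kHz > fs/2 = 4.075 kHz, folds to fs − 6.5 kHz = 1.65 kHz.
22.85 kHz mod fs = 6.55 kHz.
6.55 kHz > fs/2 = 4.075 kHz, folds to fs − 6.55 kHz = 1.6 kHz.
Distinct values: {1.6 kHz, 1.65 kHz} → 2.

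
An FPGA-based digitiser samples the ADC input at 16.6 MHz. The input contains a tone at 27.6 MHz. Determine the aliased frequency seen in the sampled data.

27.6 MHz mod fs = 11 MHz.
11 MHz > fs/2 = 8.3 MHz, folds to fs − 11 MHz = 5.6 MHz.

5.6 MHz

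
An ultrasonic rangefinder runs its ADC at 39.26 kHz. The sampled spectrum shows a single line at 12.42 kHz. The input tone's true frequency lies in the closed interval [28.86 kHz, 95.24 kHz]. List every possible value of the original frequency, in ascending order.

51.68 kHz, 66.1 kHz, 90.94 kHz

Frequencies that alias to 12.42 kHz are k·fs ± 12.42 kHz for integer k ≥ 0.
k=0: 12.42 kHz.
k=1: 26.84 kHz, 51.68 kHz.
k=2: 66.1 kHz, 90.94 kHz.
k=3: 105.36 kHz, 130.2 kHz.
Within [28.86 kHz, 95.24 kHz]: 51.68 kHz, 66.1 kHz, 90.94 kHz.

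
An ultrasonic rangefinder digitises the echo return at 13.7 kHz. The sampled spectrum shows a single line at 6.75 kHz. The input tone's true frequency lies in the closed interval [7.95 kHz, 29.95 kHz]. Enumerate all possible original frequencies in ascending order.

20.45 kHz, 20.65 kHz

Frequencies that alias to 6.75 kHz are k·fs ± 6.75 kHz for integer k ≥ 0.
k=0: 6.75 kHz.
k=1: 6.95 kHz, 20.45 kHz.
k=2: 20.65 kHz, 34.15 kHz.
k=3: 34.35 kHz, 47.85 kHz.
Within [7.95 kHz, 29.95 kHz]: 20.45 kHz, 20.65 kHz.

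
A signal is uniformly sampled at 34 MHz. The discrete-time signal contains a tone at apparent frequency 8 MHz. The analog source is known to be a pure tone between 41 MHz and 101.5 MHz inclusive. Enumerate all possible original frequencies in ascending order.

Frequencies that alias to 8 MHz are k·fs ± 8 MHz for integer k ≥ 0.
k=0: 8 MHz.
k=1: 26 MHz, 42 MHz.
k=2: 60 MHz, 76 MHz.
k=3: 94 MHz, 110 MHz.
k=4: 128 MHz, 144 MHz.
Within [41 MHz, 101.5 MHz]: 42 MHz, 60 MHz, 76 MHz, 94 MHz.

42 MHz, 60 MHz, 76 MHz, 94 MHz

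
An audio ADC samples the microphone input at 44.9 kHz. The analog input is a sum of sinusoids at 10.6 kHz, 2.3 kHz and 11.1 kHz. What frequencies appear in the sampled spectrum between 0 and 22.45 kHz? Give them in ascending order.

fs/2 = 22.45 kHz.
10.6 kHz ≤ fs/2 = 22.45 kHz, passes unchanged.
2.3 kHz ≤ fs/2 = 22.45 kHz, passes unchanged.
11.1 kHz ≤ fs/2 = 22.45 kHz, passes unchanged.
Distinct values: {2.3 kHz, 10.6 kHz, 11.1 kHz}.

2.3 kHz, 10.6 kHz, 11.1 kHz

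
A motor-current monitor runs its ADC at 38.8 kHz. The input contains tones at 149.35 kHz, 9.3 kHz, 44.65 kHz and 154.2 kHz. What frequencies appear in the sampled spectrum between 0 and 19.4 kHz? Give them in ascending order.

fs/2 = 19.4 kHz.
149.35 kHz mod fs = 32.95 kHz.
32.95 kHz > fs/2 = 19.4 kHz, folds to fs − 32.95 kHz = 5.85 kHz.
9.3 kHz ≤ fs/2 = 19.4 kHz, passes unchanged.
44.65 kHz mod fs = 5.85 kHz.
5.85 kHz ≤ fs/2 = 19.4 kHz, appears at 5.85 kHz.
154.2 kHz mod fs = 37.8 kHz.
37.8 kHz > fs/2 = 19.4 kHz, folds to fs − 37.8 kHz = 1 kHz.
Distinct values: {1 kHz, 5.85 kHz, 9.3 kHz}.

1 kHz, 5.85 kHz, 9.3 kHz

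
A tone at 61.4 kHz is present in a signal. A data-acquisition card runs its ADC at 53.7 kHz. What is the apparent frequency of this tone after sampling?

61.4 kHz mod fs = 7.7 kHz.
7.7 kHz ≤ fs/2 = 26.85 kHz, appears at 7.7 kHz.

7.7 kHz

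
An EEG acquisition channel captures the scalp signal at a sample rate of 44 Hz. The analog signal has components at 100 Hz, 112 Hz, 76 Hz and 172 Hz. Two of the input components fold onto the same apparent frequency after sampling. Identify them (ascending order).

76 Hz, 100 Hz

fs/2 = 22 Hz.
100 Hz mod fs = 12 Hz.
12 Hz ≤ fs/2 = 22 Hz, appears at 12 Hz.
112 Hz mod fs = 24 Hz.
24 Hz > fs/2 = 22 Hz, folds to fs − 24 Hz = 20 Hz.
76 Hz mod fs = 32 Hz.
32 Hz > fs/2 = 22 Hz, folds to fs − 32 Hz = 12 Hz.
172 Hz mod fs = 40 Hz.
40 Hz > fs/2 = 22 Hz, folds to fs − 40 Hz = 4 Hz.
76 Hz and 100 Hz both map to 12 Hz.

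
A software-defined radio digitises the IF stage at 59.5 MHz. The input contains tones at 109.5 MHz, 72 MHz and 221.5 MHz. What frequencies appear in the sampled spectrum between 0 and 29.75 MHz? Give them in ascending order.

9.5 MHz, 12.5 MHz, 16.5 MHz

fs/2 = 29.75 MHz.
109.5 MHz mod fs = 50 MHz.
50 MHz > fs/2 = 29.75 MHz, folds to fs − 50 MHz = 9.5 MHz.
72 MHz mod fs = 12.5 MHz.
12.5 MHz ≤ fs/2 = 29.75 MHz, appears at 12.5 MHz.
221.5 MHz mod fs = 43 MHz.
43 MHz > fs/2 = 29.75 MHz, folds to fs − 43 MHz = 16.5 MHz.
Distinct values: {9.5 MHz, 12.5 MHz, 16.5 MHz}.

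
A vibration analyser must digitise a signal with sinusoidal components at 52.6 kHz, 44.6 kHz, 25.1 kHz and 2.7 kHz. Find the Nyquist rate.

105.2 kHz

Highest-frequency component: 52.6 kHz.
Nyquist rate = 2 × 52.6 kHz = 105.2 kHz.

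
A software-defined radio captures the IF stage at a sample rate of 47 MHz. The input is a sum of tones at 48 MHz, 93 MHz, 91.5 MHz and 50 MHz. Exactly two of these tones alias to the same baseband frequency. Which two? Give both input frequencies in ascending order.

48 MHz, 93 MHz

fs/2 = 23.5 MHz.
48 MHz mod fs = 1 MHz.
1 MHz ≤ fs/2 = 23.5 MHz, appears at 1 MHz.
93 MHz mod fs = 46 MHz.
46 MHz > fs/2 = 23.5 MHz, folds to fs − 46 MHz = 1 MHz.
91.5 MHz mod fs = 44.5 MHz.
44.5 MHz > fs/2 = 23.5 MHz, folds to fs − 44.5 MHz = 2.5 MHz.
50 MHz mod fs = 3 MHz.
3 MHz ≤ fs/2 = 23.5 MHz, appears at 3 MHz.
48 MHz and 93 MHz both map to 1 MHz.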